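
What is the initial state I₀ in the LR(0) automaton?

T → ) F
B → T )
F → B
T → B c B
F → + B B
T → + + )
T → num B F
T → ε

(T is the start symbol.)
First, augment the grammar with T' → T
I₀ = CLOSURE({ [T' → . T] }):
  [T' → . T] has the dot before T: add [T → . ) F], [T → . B c B], [T → . + + )], [T → . num B F], [T → .]
  [T → . B c B] has the dot before B: add [B → . T )]
No further items can be added.

I₀ = { [B → . T )], [T → . ) F], [T → . + + )], [T → . B c B], [T → . num B F], [T → .], [T' → . T] }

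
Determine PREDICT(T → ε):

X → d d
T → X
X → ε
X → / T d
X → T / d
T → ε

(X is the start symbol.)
{ '/', 'd' }

PREDICT(T → ε) = (FIRST(RHS) \ {ε}) ∪ (FOLLOW(T) if ε ∈ FIRST(RHS), i.e. RHS ⇒* ε)
The right-hand side is ε (FIRST(ε) = { ε }), so the predict set is FOLLOW(T) = { '/', 'd' }
PREDICT(T → ε) = { '/', 'd' }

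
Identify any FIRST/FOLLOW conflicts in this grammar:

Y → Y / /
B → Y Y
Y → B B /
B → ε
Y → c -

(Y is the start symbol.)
Yes. B → Y Y with FOLLOW(B) on { '/', 'c' }

Nullable non-terminals: B.
FIRST sets used below: FIRST(Y) = { '/', 'c' }

B: nullable alternative(s) B → ε; FOLLOW(B) = { '/', 'c' }
  B → Y Y: FIRST \ {ε} = { '/', 'c' } — overlaps FOLLOW(B) on { '/', 'c' }: CONFLICT
  B → ε: FIRST \ {ε} = { } — this is the only nullable alternative, skip

Y has no nullable alternative, so no FIRST/FOLLOW check is needed there.

So the grammar has 1 FIRST/FOLLOW conflict (marked CONFLICT above).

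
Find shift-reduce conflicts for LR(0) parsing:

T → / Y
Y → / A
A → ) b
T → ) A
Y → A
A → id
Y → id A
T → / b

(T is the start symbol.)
Augment with T' → T and build the canonical LR(0) collection (I0 = CLOSURE({[T' → . T]}), then GOTO on every symbol after a dot until no new states appear). It has 15 states:
  I0: { [T → . ) A], [T → . / Y], [T → . / b], [T' → . T] }  — shift
  I1: { [A → . ) b], [A → . id], [T → ) . A] }  — shift
  I2: { [A → . ) b], [A → . id], [T → / . Y], [T → / . b], [Y → . / A], [Y → . A], [Y → . id A] }  — shift
  I3: { [T' → T .] }  — accept
  I4: { [A → ) . b] }  — shift
  I5: { [A → . ) b], [A → . id], [Y → / . A] }  — shift
  I6: { [Y → A .] }  — reduce
  I7: { [T → / Y .] }  — reduce
  I8: { [T → / b .] }  — reduce
  I9: { [A → . ) b], [A → . id], [A → id .], [Y → id . A] }  — shift, reduce
  I10: { [Y → id A .] }  — reduce
  I11: { [A → id .] }  — reduce
  I12: { [Y → / A .] }  — reduce
  I13: { [A → ) b .] }  — reduce
  I14: { [T → ) A .] }  — reduce

I9 contains reduce item [A → id .] and shift items [A → . ) b], [A → . id] — shift-reduce conflict.

Answer: Yes — I9: [A → id .] vs [A → . ) b]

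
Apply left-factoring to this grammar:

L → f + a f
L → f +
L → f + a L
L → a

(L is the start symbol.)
Left-factoring transforms A → αβ₁ | αβ₂ into A → αA' and A' → β₁ | β₂
(α is the longest common prefix among the alternatives). Repeat until
no nonterminal has two alternatives with a common prefix.

Round 1: L has alternatives sharing prefix 'f +'. Introduce L': L → f + L'
  Add: L' → a f
  Add: L' → ε
  Add: L' → a L

Round 2: L' has alternatives sharing prefix 'a'. Introduce L'': L' → a L''
  Add: L'' → f
  Add: L'' → L

No remaining common prefixes — done.

Resulting grammar:
L → f + L'
L' → a L''
L'' → f
L'' → L
L' → ε
L → a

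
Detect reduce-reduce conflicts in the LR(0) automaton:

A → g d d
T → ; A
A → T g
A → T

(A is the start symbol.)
A reduce-reduce conflict occurs when an LR(0) state has two complete items [A → α .] and [B → β .] — both call for a reduction, and with no lookahead the parser cannot choose between them.

Augment with A' → A and build the canonical LR(0) collection (I0 = CLOSURE({[A' → . A]}), then GOTO on every symbol after a dot until no new states appear). It has 9 states:
  I0: { [A → . T g], [A → . T], [A → . g d d], [A' → . A], [T → . ; A] }  — shift
  I1: { [A → . T g], [A → . T], [A → . g d d], [T → . ; A], [T → ; . A] }  — shift
  I2: { [A' → A .] }  — accept
  I3: { [A → T . g], [A → T .] }  — shift, reduce
  I4: { [A → g . d d] }  — shift
  I5: { [A → g d . d] }  — shift
  I6: { [A → g d d .] }  — reduce
  I7: { [A → T g .] }  — reduce
  I8: { [T → ; A .] }  — reduce

No state contains more than one complete item.

Answer: No reduce-reduce conflicts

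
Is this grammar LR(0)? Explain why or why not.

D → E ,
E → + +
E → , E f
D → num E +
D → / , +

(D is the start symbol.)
Augment with D' → D and build the canonical LR(0) collection (I0 = CLOSURE({[D' → . D]}), then GOTO on every symbol after a dot until no new states appear). It has 15 states:
  I0: { [D → . / , +], [D → . E ,], [D → . num E +], [D' → . D], [E → . + +], [E → . , E f] }  — shift
  I1: { [E → + . +] }  — shift
  I2: { [E → , . E f], [E → . + +], [E → . , E f] }  — shift
  I3: { [D → / . , +] }  — shift
  I4: { [D' → D .] }  — accept
  I5: { [D → E . ,] }  — shift
  I6: { [D → num . E +], [E → . + +], [E → . , E f] }  — shift
  I7: { [D → num E . +] }  — shift
  I8: { [D → num E + .] }  — reduce
  I9: { [D → E , .] }  — reduce
  I10: { [D → / , . +] }  — shift
  I11: { [D → / , + .] }  — reduce
  I12: { [E → , E . f] }  — shift
  I13: { [E → , E f .] }  — reduce
  I14: { [E → + + .] }  — reduce

Every state is either a pure shift/goto state or contains exactly one complete item and nothing to shift — no conflicts. The grammar is LR(0).

Answer: Yes, the grammar is LR(0)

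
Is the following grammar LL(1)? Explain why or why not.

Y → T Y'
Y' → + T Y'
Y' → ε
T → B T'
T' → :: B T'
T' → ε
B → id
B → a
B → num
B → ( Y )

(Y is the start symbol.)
Yes, the grammar is LL(1).

Relevant sets:
  FOLLOW(Y') = { $, ')' }
  FOLLOW(T') = { $, ')', '+' }

For Y':
  PREDICT(Y' → '+' T Y') = { '+' }
  PREDICT(Y' → ε) = { $, ')' }
For T':
  PREDICT(T' → :: B T') = { '::' }
  PREDICT(T' → ε) = { $, ')', '+' }
For B:
  PREDICT(B → id) = { 'id' }
  PREDICT(B → a) = { 'a' }
  PREDICT(B → num) = { 'num' }
  PREDICT(B → '(' Y ')') = { '(' }
Y, T have a single production, so nothing to check there.

All predict sets are disjoint. The grammar IS LL(1).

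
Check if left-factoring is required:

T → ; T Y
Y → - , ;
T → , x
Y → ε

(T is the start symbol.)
No, left-factoring is not needed

Left-factoring is needed when two productions for the same non-terminal
share a common prefix on the right-hand side.

Productions for T:
  T → ; T Y
  T → , x
Productions for Y:
  Y → - , ;
  Y → ε

No common prefixes found.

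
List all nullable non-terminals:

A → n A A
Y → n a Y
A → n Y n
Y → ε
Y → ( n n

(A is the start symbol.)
{ 'Y' }

A non-terminal is nullable if it can derive ε (the empty string): either it has an ε-production, or it has a production whose right-hand side consists entirely of nullable non-terminals.

ε-productions: Y → ε
So Y is immediately nullable.
No further non-terminal can be added: every production for the remaining non-terminals contains a terminal or a non-nullable non-terminal.
Nullable = { 'Y' }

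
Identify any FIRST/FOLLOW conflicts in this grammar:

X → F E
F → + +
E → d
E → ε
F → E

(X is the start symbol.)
Yes. E → d with FOLLOW(E) on { 'd' }

Nullable non-terminals: E, F, X.
FIRST sets used below: FIRST(E) = { 'd', ε }

E: nullable alternative(s) E → ε; FOLLOW(E) = { $, 'd' }
  E → d: FIRST \ {ε} = { 'd' } — overlaps FOLLOW(E) on { 'd' }: CONFLICT
  E → ε: FIRST \ {ε} = { } — this is the only nullable alternative, skip

F: nullable alternative(s) F → E; FOLLOW(F) = { $, 'd' }
  F → + +: FIRST \ {ε} = { '+' } — disjoint from FOLLOW(F)
  F → E: FIRST \ {ε} = { 'd' } — this is the only nullable alternative, skip
X has a nullable alternative but only one production, so nothing to check.

So the grammar has 1 FIRST/FOLLOW conflict (marked CONFLICT above).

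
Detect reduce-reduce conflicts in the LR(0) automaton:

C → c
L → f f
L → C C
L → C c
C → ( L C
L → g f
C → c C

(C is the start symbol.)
Augment with C' → C and build the canonical LR(0) collection (I0 = CLOSURE({[C' → . C]}), then GOTO on every symbol after a dot until no new states appear). It has 14 states:
  I0: { [C → . ( L C], [C → . c C], [C → . c], [C' → . C] }  — shift
  I1: { [C → ( . L C], [C → . ( L C], [C → . c C], [C → . c], [L → . C C], [L → . C c], [L → . f f], [L → . g f] }  — shift
  I2: { [C' → C .] }  — accept
  I3: { [C → . ( L C], [C → . c C], [C → . c], [C → c . C], [C → c .] }  — shift, reduce
  I4: { [C → c C .] }  — reduce
  I5: { [C → . ( L C], [C → . c C], [C → . c], [L → C . C], [L → C . c] }  — shift
  I6: { [C → ( L . C], [C → . ( L C], [C → . c C], [C → . c] }  — shift
  I7: { [L → f . f] }  — shift
  I8: { [L → g . f] }  — shift
  I9: { [L → g f .] }  — reduce
  I10: { [L → f f .] }  — reduce
  I11: { [C → ( L C .] }  — reduce
  I12: { [L → C C .] }  — reduce
  I13: { [C → . ( L C], [C → . c C], [C → . c], [C → c . C], [C → c .], [L → C c .] }  — shift, 2 reduces

I13 contains complete items [C → c .], [L → C c .] — reduce-reduce conflict.

Answer: Yes — I13: [C → c .] vs [L → C c .]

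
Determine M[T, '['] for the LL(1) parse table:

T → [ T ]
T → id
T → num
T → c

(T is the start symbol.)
T → [ T ]

To find M[T, '['], we find productions for T where '[' is in the predict set (PREDICT(N → α) = (FIRST(α) \ {ε}) ∪ (FOLLOW(N) if α ⇒* ε)).

T → [ T ]: PREDICT = { '[' }
  '[' is in predict set, so this production goes in M[T, '[']
T → id: PREDICT = { 'id' }
T → num: PREDICT = { 'num' }
T → c: PREDICT = { 'c' }

M[T, '['] = T → [ T ]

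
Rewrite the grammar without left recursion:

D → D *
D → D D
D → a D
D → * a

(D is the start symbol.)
D → a D D'
D → * a D'
D' → * D'
D' → D D'
D' → ε

D is directly left-recursive. The standard transformation for
  A → A α₁ | ... | A α_m | β₁ | ... | β_n
is
  A  → β₁ A' | ... | β_n A'
  A' → α₁ A' | ... | α_m A' | ε

D → a D becomes D → a D D'
D → * a becomes D → * a D'
D → D * becomes D' → * D'
D → D D becomes D' → D D'
Add D' → ε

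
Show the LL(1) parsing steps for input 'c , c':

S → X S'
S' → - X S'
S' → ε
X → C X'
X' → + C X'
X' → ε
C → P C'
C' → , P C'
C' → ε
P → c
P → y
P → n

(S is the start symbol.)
LL(1) parsing maintains a stack (initially the start symbol over $) and the input. At each step: if the stack top is a terminal, match it against the current input token; if it is a non-terminal N, replace it with the RHS of M[N, lookahead] (the unique production whose predict set contains the lookahead).

Stack is shown with the top on the left.

Stack           Input    Action
-------------------------------
S $             c , c $  output S → X S'
X S' $          c , c $  output X → C X'
C X' S' $       c , c $  output C → P C'
P C' X' S' $    c , c $  output P → c
c C' X' S' $    c , c $  match 'c'
C' X' S' $      , c $    output C' → , P C'
, P C' X' S' $  , c $    match ','
P C' X' S' $    c $      output P → c
c C' X' S' $    c $      match 'c'
C' X' S' $      $        output C' → ε
X' S' $         $        output X' → ε
S' $            $        output S' → ε
$               $        accept

The string is accepted.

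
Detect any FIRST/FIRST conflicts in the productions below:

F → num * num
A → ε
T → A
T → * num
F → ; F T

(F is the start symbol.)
A FIRST/FIRST conflict occurs when two productions N → α and N → β for the same non-terminal have FIRST(α) ∩ FIRST(β) ≠ ∅ (with ε ∈ FIRST of a nullable right-hand side, so two nullable alternatives also conflict).

FIRST sets of the non-terminals at (or reachable through a nullable prefix from) the front of some alternative:
  FIRST(A) = { ε }

Productions for F:
  F → num * num: FIRST = { 'num' }
  F → ; F T: FIRST = { ';' }
Productions for T:
  T → A: FIRST = { ε }
  T → * num: FIRST = { '*' }
A has only one production, so no FIRST/FIRST conflict is possible there.

All alternatives of each non-terminal have pairwise disjoint FIRST sets.

Answer: No FIRST/FIRST conflicts.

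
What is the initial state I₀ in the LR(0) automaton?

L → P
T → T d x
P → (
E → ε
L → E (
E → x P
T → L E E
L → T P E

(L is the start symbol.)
{ [E → . x P], [E → .], [L → . E (], [L → . P], [L → . T P E], [L' → . L], [P → . (], [T → . L E E], [T → . T d x] }

First, augment the grammar with L' → L
I₀ = CLOSURE({ [L' → . L] }):
  [L' → . L] has the dot before L: add [L → . P], [L → . E (], [L → . T P E]
  [L → . P] has the dot before P: add [P → . (]
  [L → . E (] has the dot before E: add [E → .], [E → . x P]
  [L → . T P E] has the dot before T: add [T → . T d x], [T → . L E E]
No further items can be added.

I₀ = { [E → . x P], [E → .], [L → . E (], [L → . P], [L → . T P E], [L' → . L], [P → . (], [T → . L E E], [T → . T d x] }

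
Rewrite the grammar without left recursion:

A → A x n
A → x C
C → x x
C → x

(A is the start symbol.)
A → x C A'
A' → x n A'
A' → ε
C → x x
C → x

A is directly left-recursive. The standard transformation for
  A → A α₁ | ... | A α_m | β₁ | ... | β_n
is
  A  → β₁ A' | ... | β_n A'
  A' → α₁ A' | ... | α_m A' | ε

A → x C becomes A → x C A'
A → A x n becomes A' → x n A'
Add A' → ε

Productions for other non-terminals are unchanged:
  C → x x
  C → x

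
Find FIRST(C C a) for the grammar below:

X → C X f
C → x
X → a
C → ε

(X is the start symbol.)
{ 'a', 'x' }

FIRST sets of the non-terminals involved (from the grammar, by fixed-point iteration):
  FIRST(C) = { 'x', ε }

To compute FIRST(C C a), process the symbols left to right:
Symbol C is a non-terminal. Add FIRST(C) \ {ε} = { 'x' }
C is nullable (ε ∈ FIRST(C)), continue to the next symbol.
Symbol C is a non-terminal. Add FIRST(C) \ {ε} = { 'x' }
C is nullable (ε ∈ FIRST(C)), continue to the next symbol.
Symbol a is a terminal. Add 'a' and stop.
FIRST(C C a) = { 'a', 'x' }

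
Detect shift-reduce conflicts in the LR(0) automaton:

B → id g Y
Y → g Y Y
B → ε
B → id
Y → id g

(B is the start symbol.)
Yes — I0: [B → .] vs [B → . id]; I2: [B → id .] vs [B → id . g Y]

Augment with B' → B and build the canonical LR(0) collection (I0 = CLOSURE({[B' → . B]}), then GOTO on every symbol after a dot until no new states appear). It has 10 states:
  I0: { [B → . id g Y], [B → . id], [B → .], [B' → . B] }  — shift, reduce
  I1: { [B' → B .] }  — accept
  I2: { [B → id . g Y], [B → id .] }  — shift, reduce
  I3: { [B → id g . Y], [Y → . g Y Y], [Y → . id g] }  — shift
  I4: { [B → id g Y .] }  — reduce
  I5: { [Y → . g Y Y], [Y → . id g], [Y → g . Y Y] }  — shift
  I6: { [Y → id . g] }  — shift
  I7: { [Y → id g .] }  — reduce
  I8: { [Y → . g Y Y], [Y → . id g], [Y → g Y . Y] }  — shift
  I9: { [Y → g Y Y .] }  — reduce

I0 contains reduce item [B → .] and shift items [B → . id], [B → . id g Y] — shift-reduce conflict.
I2 contains reduce item [B → id .] and shift item [B → id . g Y] — shift-reduce conflict.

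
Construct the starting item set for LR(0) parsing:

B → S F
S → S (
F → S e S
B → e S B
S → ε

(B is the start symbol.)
First, augment the grammar with B' → B
I₀ = CLOSURE({ [B' → . B] }):
  [B' → . B] has the dot before B: add [B → . S F], [B → . e S B]
  [B → . S F] has the dot before S: add [S → . S (], [S → .]
No further items can be added.

I₀ = { [B → . S F], [B → . e S B], [B' → . B], [S → . S (], [S → .] }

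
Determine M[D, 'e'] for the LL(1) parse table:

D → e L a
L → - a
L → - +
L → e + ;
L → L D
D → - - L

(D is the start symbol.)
D → e L a

To find M[D, 'e'], we find productions for D where 'e' is in the predict set (PREDICT(N → α) = (FIRST(α) \ {ε}) ∪ (FOLLOW(N) if α ⇒* ε)).

D → e L a: PREDICT = { 'e' }
  'e' is in predict set, so this production goes in M[D, 'e']
D → - - L: PREDICT = { '-' }

M[D, 'e'] = D → e L a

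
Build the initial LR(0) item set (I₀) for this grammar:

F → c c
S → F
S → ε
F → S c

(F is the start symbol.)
{ [F → . S c], [F → . c c], [F' → . F], [S → . F], [S → .] }

First, augment the grammar with F' → F
I₀ = CLOSURE({ [F' → . F] }):
  [F' → . F] has the dot before F: add [F → . c c], [F → . S c]
  [F → . S c] has the dot before S: add [S → . F], [S → .]
No further items can be added.

I₀ = { [F → . S c], [F → . c c], [F' → . F], [S → . F], [S → .] }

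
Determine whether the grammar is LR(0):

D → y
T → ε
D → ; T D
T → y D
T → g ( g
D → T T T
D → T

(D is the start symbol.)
A grammar is LR(0) if no state in the canonical LR(0) collection has:
  - both a shift item (dot before a terminal) and a complete item (shift-reduce conflict), or
  - two or more complete items (reduce-reduce conflict; the accept item [D' → D .] counts as a complete item here).

Augment with D' → D and build the canonical LR(0) collection (I0 = CLOSURE({[D' → . D]}), then GOTO on every symbol after a dot until no new states appear). It has 14 states:
  I0: { [D → . ; T D], [D → . T T T], [D → . T], [D → . y], [D' → . D], [T → . g ( g], [T → . y D], [T → .] }  — shift, reduce
  I1: { [D → ; . T D], [T → . g ( g], [T → . y D], [T → .] }  — shift, reduce
  I2: { [D' → D .] }  — accept
  I3: { [D → T . T T], [D → T .], [T → . g ( g], [T → . y D], [T → .] }  — shift, 2 reduces
  I4: { [T → g . ( g] }  — shift
  I5: { [D → . ; T D], [D → . T T T], [D → . T], [D → . y], [D → y .], [T → . g ( g], [T → . y D], [T → .], [T → y . D] }  — shift, 2 reduces
  I6: { [T → y D .] }  — reduce
  I7: { [T → g ( . g] }  — shift
  I8: { [T → g ( g .] }  — reduce
  I9: { [D → T T . T], [T → . g ( g], [T → . y D], [T → .] }  — shift, reduce
  I10: { [D → . ; T D], [D → . T T T], [D → . T], [D → . y], [T → . g ( g], [T → . y D], [T → .], [T → y . D] }  — shift, reduce
  I11: { [D → T T T .] }  — reduce
  I12: { [D → . ; T D], [D → . T T T], [D → . T], [D → . y], [D → ; T . D], [T → . g ( g], [T → . y D], [T → .] }  — shift, reduce
  I13: { [D → ; T D .] }  — reduce

Conflict in state I0:
  Shift-reduce conflict between [T → .] and [D → . ; T D]
So the grammar is NOT LR(0).

Answer: No. Shift-reduce conflict between [T → .] and [D → . ; T D]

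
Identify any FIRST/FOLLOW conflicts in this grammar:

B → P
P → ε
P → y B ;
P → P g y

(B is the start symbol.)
Nullable non-terminals: B, P.
FIRST sets used below: FIRST(P) = { 'g', 'y', ε }
B has a nullable alternative but only one production, so nothing to check.

P: nullable alternative(s) P → ε; FOLLOW(P) = { $, ';', 'g' }
  P → ε: FIRST \ {ε} = { } — this is the only nullable alternative, skip
  P → y B ;: FIRST \ {ε} = { 'y' } — disjoint from FOLLOW(P)
  P → P g y: FIRST \ {ε} = { 'g', 'y' } — overlaps FOLLOW(P) on { 'g' }: CONFLICT

So the grammar has 1 FIRST/FOLLOW conflict (marked CONFLICT above).

Answer: Yes. P → P g y with FOLLOW(P) on { 'g' }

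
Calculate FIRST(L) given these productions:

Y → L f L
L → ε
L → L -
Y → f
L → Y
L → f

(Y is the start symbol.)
To compute FIRST(L), examine every production with L on the left-hand side, reading each right-hand side left to right until a non-nullable symbol is reached.

FIRST sets of the other non-terminals involved (by the same procedure, iterated to a fixed point):
  FIRST(Y) = { '-', 'f' }

From L → ε:
  - ε-production, so ε ∈ FIRST(L)
From L → L -:
  - L is the symbol being defined: contributes nothing new
    L is nullable, so continue to the next symbol
  - '-' is a terminal: add '-' and stop
From L → Y:
  - Y is a non-terminal: add FIRST(Y) \ {ε} = { '-', 'f' }
    Y is not nullable, so stop
From L → f:
  - f is a terminal: add 'f' and stop

Collecting: FIRST(L) = { '-', 'f', ε }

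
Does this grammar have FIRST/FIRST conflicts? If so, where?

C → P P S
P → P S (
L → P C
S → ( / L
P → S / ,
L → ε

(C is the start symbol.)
Yes. P → P S '(' / P → S '/' ',' on { '(' }

A FIRST/FIRST conflict occurs when two productions N → α and N → β for the same non-terminal have FIRST(α) ∩ FIRST(β) ≠ ∅ (with ε ∈ FIRST of a nullable right-hand side, so two nullable alternatives also conflict).

FIRST sets of the non-terminals at (or reachable through a nullable prefix from) the front of some alternative:
  FIRST(P) = { '(' }
  FIRST(S) = { '(' }

Productions for P:
  P → P S (: FIRST = { '(' }
  P → S / ,: FIRST = { '(' }
Productions for L:
  L → P C: FIRST = { '(' }
  L → ε: FIRST = { ε }
C, S have only one production, so no FIRST/FIRST conflict is possible there.

Conflict for P: P → P S ( and P → S / ,
  Overlap: { '(' }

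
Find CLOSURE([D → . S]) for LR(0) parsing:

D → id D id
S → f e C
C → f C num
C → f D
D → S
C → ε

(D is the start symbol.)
{ [D → . S], [S → . f e C] }

Start with: [D → . S]
  [D → . S] has the dot before S: add [S → . f e C]
No further items can be added.

CLOSURE = { [D → . S], [S → . f e C] }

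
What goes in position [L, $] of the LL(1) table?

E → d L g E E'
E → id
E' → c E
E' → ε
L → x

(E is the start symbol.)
To find M[L, $], we find productions for L where $ is in the predict set (PREDICT(N → α) = (FIRST(α) \ {ε}) ∪ (FOLLOW(N) if α ⇒* ε)).

L → x: PREDICT = { 'x' }

M[L, $] is empty (no production applies)

Answer: Empty (error entry)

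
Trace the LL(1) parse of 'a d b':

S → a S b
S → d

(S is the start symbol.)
Stack is shown with the top on the left.

Stack    Input    Action
------------------------
S $      a d b $  output S → a S b
a S b $  a d b $  match 'a'
S b $    d b $    output S → d
d b $    d b $    match 'd'
b $      b $      match 'b'
$        $        accept

The string is accepted.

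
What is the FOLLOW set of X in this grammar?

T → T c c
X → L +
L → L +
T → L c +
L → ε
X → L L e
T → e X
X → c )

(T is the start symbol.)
{ $, 'c' }

To compute FOLLOW(X), find every occurrence of X on a right-hand side N → α X β: add FIRST(β) \ {ε}, and if β is empty or nullable also add FOLLOW(N). Iterate to a fixed point.

In T → e X: X is at the end, add FOLLOW(T)

The FOLLOW sets referred to above (computed the same way, to a fixed point):
  FOLLOW(T) = { $, 'c' }

Taking the union: FOLLOW(X) = { $, 'c' }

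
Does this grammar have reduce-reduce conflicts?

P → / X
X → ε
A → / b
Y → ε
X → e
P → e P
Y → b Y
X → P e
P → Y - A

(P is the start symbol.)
Yes — I1: [X → .] vs [Y → .]; I14: [X → e .] vs [Y → .]

A reduce-reduce conflict occurs when an LR(0) state has two complete items [A → α .] and [B → β .] — both call for a reduction, and with no lookahead the parser cannot choose between them.

Augment with P' → P and build the canonical LR(0) collection (I0 = CLOSURE({[P' → . P]}), then GOTO on every symbol after a dot until no new states appear). It has 16 states:
  I0: { [P → . / X], [P → . Y - A], [P → . e P], [P' → . P], [Y → . b Y], [Y → .] }  — shift, reduce
  I1: { [P → . / X], [P → . Y - A], [P → . e P], [P → / . X], [X → . P e], [X → . e], [X → .], [Y → . b Y], [Y → .] }  — shift, 2 reduces
  I2: { [P' → P .] }  — accept
  I3: { [P → Y . - A] }  — shift
  I4: { [Y → . b Y], [Y → .], [Y → b . Y] }  — shift, reduce
  I5: { [P → . / X], [P → . Y - A], [P → . e P], [P → e . P], [Y → . b Y], [Y → .] }  — shift, reduce
  I6: { [P → e P .] }  — reduce
  I7: { [Y → b Y .] }  — reduce
  I8: { [A → . / b], [P → Y - . A] }  — shift
  I9: { [A → / . b] }  — shift
  I10: { [P → Y - A .] }  — reduce
  I11: { [A → / b .] }  — reduce
  I12: { [X → P . e] }  — shift
  I13: { [P → / X .] }  — reduce
  I14: { [P → . / X], [P → . Y - A], [P → . e P], [P → e . P], [X → e .], [Y → . b Y], [Y → .] }  — shift, 2 reduces
  I15: { [X → P e .] }  — reduce

I1 contains complete items [X → .], [Y → .] — reduce-reduce conflict.
I14 contains complete items [X → e .], [Y → .] — reduce-reduce conflict.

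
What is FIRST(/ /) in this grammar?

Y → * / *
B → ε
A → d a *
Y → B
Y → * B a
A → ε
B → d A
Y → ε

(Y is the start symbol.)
{ '/' }

To compute FIRST(/ /), process the symbols left to right:
Symbol / is a terminal. Add '/' and stop.
FIRST(/ /) = { '/' }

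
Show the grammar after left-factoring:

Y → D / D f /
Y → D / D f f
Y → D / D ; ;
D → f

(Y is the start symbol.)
Y → D / D Y'
Y' → f Y''
Y'' → /
Y'' → f
Y' → ; ;
D → f

Left-factoring transforms A → αβ₁ | αβ₂ into A → αA' and A' → β₁ | β₂
(α is the longest common prefix among the alternatives). Repeat until
no nonterminal has two alternatives with a common prefix.

Round 1: Y has alternatives sharing prefix 'D / D'. Introduce Y': Y → D / D Y'
  Add: Y' → f /
  Add: Y' → f f
  Add: Y' → ; ;

Round 2: Y' has alternatives sharing prefix 'f'. Introduce Y'': Y' → f Y''
  Add: Y'' → /
  Add: Y'' → f

No remaining common prefixes — done.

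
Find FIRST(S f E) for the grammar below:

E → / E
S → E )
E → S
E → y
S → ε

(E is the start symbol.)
{ ')', '/', 'f', 'y' }

FIRST sets of the non-terminals involved (from the grammar, by fixed-point iteration):
  FIRST(S) = { ')', '/', 'y', ε }

To compute FIRST(S f E), process the symbols left to right:
Symbol S is a non-terminal. Add FIRST(S) \ {ε} = { ')', '/', 'y' }
S is nullable (ε ∈ FIRST(S)), continue to the next symbol.
Symbol f is a terminal. Add 'f' and stop.
FIRST(S f E) = { ')', '/', 'f', 'y' }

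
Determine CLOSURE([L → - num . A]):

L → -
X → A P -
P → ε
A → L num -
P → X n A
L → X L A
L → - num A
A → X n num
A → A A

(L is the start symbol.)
{ [A → . A A], [A → . L num -], [A → . X n num], [L → - num . A], [L → . - num A], [L → . -], [L → . X L A], [X → . A P -] }

Start with: [L → - num . A]
  [L → - num . A] has the dot before A: add [A → . L num -], [A → . X n num], [A → . A A]
  [A → . L num -] has the dot before L: add [L → . -], [L → . X L A], [L → . - num A]
  [A → . X n num] has the dot before X: add [X → . A P -]
No further items can be added.

CLOSURE = { [A → . A A], [A → . L num -], [A → . X n num], [L → - num . A], [L → . - num A], [L → . -], [L → . X L A], [X → . A P -] }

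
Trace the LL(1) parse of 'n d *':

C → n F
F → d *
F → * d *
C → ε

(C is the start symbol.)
Stack is shown with the top on the left.

Stack  Input    Action
----------------------
C $    n d * $  output C → n F
n F $  n d * $  match 'n'
F $    d * $    output F → d *
d * $  d * $    match 'd'
* $    * $      match '*'
$      $        accept

The string is accepted.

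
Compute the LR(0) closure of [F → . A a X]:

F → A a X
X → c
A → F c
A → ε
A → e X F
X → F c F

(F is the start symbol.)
{ [A → . F c], [A → . e X F], [A → .], [F → . A a X] }

Start with: [F → . A a X]
  [F → . A a X] has the dot before A: add [A → . F c], [A → .], [A → . e X F]
  [A → . F c] has the dot before F: all F-items already present
No further items can be added.

CLOSURE = { [A → . F c], [A → . e X F], [A → .], [F → . A a X] }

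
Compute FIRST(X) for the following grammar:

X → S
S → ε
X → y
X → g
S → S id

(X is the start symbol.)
To compute FIRST(X), examine every production with X on the left-hand side, reading each right-hand side left to right until a non-nullable symbol is reached.

FIRST sets of the other non-terminals involved (by the same procedure, iterated to a fixed point):
  FIRST(S) = { 'id', ε }

From X → S:
  - S is a non-terminal: add FIRST(S) \ {ε} = { 'id' }
    S is nullable and nothing follows, so the whole right-hand side can vanish: ε ∈ FIRST(X)
From X → y:
  - y is a terminal: add 'y' and stop
From X → g:
  - g is a terminal: add 'g' and stop

Collecting: FIRST(X) = { 'g', 'id', 'y', ε }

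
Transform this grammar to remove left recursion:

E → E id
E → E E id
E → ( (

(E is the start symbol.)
E → ( ( E'
E' → id E'
E' → E id E'
E' → ε

E is directly left-recursive. The standard transformation for
  A → A α₁ | ... | A α_m | β₁ | ... | β_n
is
  A  → β₁ A' | ... | β_n A'
  A' → α₁ A' | ... | α_m A' | ε

E → ( ( becomes E → ( ( E'
E → E id becomes E' → id E'
E → E E id becomes E' → E id E'
Add E' → ε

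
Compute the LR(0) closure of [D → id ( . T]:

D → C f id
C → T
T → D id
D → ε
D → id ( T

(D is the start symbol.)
{ [C → . T], [D → . C f id], [D → . id ( T], [D → .], [D → id ( . T], [T → . D id] }

To compute CLOSURE, for each item [A → α.Bβ] where B is a non-terminal, add [B → .γ] for all productions B → γ; repeat for the newly added items until nothing changes.

Start with: [D → id ( . T]
  [D → id ( . T] has the dot before T: add [T → . D id]
  [T → . D id] has the dot before D: add [D → . C f id], [D → .], [D → . id ( T]
  [D → . C f id] has the dot before C: add [C → . T]
No further items can be added.

CLOSURE = { [C → . T], [D → . C f id], [D → . id ( T], [D → .], [D → id ( . T], [T → . D id] }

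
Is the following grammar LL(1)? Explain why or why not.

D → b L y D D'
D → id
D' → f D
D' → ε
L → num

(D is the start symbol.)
No. Predict set conflict for D': { 'f' }

A grammar is LL(1) if for each non-terminal N with multiple productions, the predict sets of those productions are pairwise disjoint, where PREDICT(N → α) = (FIRST(α) \ {ε}) ∪ (FOLLOW(N) if α ⇒* ε).

Relevant sets:
  FOLLOW(D') = { $, 'f' }

For D:
  PREDICT(D → b L y D D') = { 'b' }
  PREDICT(D → id) = { 'id' }
For D':
  PREDICT(D' → f D) = { 'f' }
  PREDICT(D' → ε) = { $, 'f' }
L has a single production, so nothing to check there.

Conflict found: Predict set conflict for D': { 'f' }
The grammar is NOT LL(1).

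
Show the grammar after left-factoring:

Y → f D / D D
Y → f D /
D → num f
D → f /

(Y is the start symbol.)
Y → f D / Y'
Y' → D D
Y' → ε
D → num f
D → f /

Left-factoring transforms A → αβ₁ | αβ₂ into A → αA' and A' → β₁ | β₂
(α is the longest common prefix among the alternatives). Repeat until
no nonterminal has two alternatives with a common prefix.

Round 1: Y has alternatives sharing prefix 'f D /'. Introduce Y': Y → f D / Y'
  Add: Y' → D D
  Add: Y' → ε

No remaining common prefixes — done.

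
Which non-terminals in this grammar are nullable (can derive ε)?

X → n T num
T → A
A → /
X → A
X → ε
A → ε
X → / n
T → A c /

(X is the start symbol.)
ε-productions: X → ε, A → ε
So X, A are immediately nullable.
T → A: every symbol on the right is nullable, so T is nullable too.
Every non-terminal is now nullable.
Nullable = { 'A', 'T', 'X' }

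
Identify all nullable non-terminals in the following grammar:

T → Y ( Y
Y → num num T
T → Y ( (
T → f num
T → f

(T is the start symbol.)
None

There are no ε-productions, so no non-terminal can derive ε.
No non-terminals are nullable.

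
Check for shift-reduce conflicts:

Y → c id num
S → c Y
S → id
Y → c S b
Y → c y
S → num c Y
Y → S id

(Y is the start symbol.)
Yes — I10: [S → id .] vs [Y → c id . num]

A shift-reduce conflict occurs when an LR(0) state has both:
  - a complete (reduce) item [A → α .] (dot at the end), and
  - a shift item [B → β . c γ] (dot before a terminal).

Augment with Y' → Y and build the canonical LR(0) collection (I0 = CLOSURE({[Y' → . Y]}), then GOTO on every symbol after a dot until no new states appear). It has 15 states:
  I0: { [S → . c Y], [S → . id], [S → . num c Y], [Y → . S id], [Y → . c S b], [Y → . c id num], [Y → . c y], [Y' → . Y] }  — shift
  I1: { [Y → S . id] }  — shift
  I2: { [Y' → Y .] }  — accept
  I3: { [S → . c Y], [S → . id], [S → . num c Y], [S → c . Y], [Y → . S id], [Y → . c S b], [Y → . c id num], [Y → . c y], [Y → c . S b], [Y → c . id num], [Y → c . y] }  — shift
  I4: { [S → id .] }  — reduce
  I5: { [S → num . c Y] }  — shift
  I6: { [S → . c Y], [S → . id], [S → . num c Y], [S → num c . Y], [Y → . S id], [Y → . c S b], [Y → . c id num], [Y → . c y] }  — shift
  I7: { [S → num c Y .] }  — reduce
  I8: { [Y → S . id], [Y → c S . b] }  — shift
  I9: { [S → c Y .] }  — reduce
  I10: { [S → id .], [Y → c id . num] }  — shift, reduce
  I11: { [Y → c y .] }  — reduce
  I12: { [Y → c id num .] }  — reduce
  I13: { [Y → c S b .] }  — reduce
  I14: { [Y → S id .] }  — reduce

I10 contains reduce item [S → id .] and shift item [Y → c id . num] — shift-reduce conflict.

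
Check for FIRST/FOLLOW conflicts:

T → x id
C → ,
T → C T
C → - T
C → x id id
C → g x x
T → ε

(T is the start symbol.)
Yes. T → x id with FOLLOW(T) on { 'x' }; T → C T with FOLLOW(T) on { ',', '-', 'g', 'x' }

A FIRST/FOLLOW conflict occurs when a non-terminal N has a nullable alternative N → β (β ⇒* ε) and another alternative N → α with FIRST(α) ∩ FOLLOW(N) ≠ ∅: on such a lookahead the parser cannot decide between expanding α and letting N vanish via β.

Nullable non-terminals: T.
FIRST sets used below: FIRST(C) = { ',', '-', 'g', 'x' }

T: nullable alternative(s) T → ε; FOLLOW(T) = { $, ',', '-', 'g', 'x' }
  T → x id: FIRST \ {ε} = { 'x' } — overlaps FOLLOW(T) on { 'x' }: CONFLICT
  T → C T: FIRST \ {ε} = { ',', '-', 'g', 'x' } — overlaps FOLLOW(T) on { ',', '-', 'g', 'x' }: CONFLICT
  T → ε: FIRST \ {ε} = { } — this is the only nullable alternative, skip

C has no nullable alternative, so no FIRST/FOLLOW check is needed there.

So the grammar has 2 FIRST/FOLLOW conflicts (marked CONFLICT above).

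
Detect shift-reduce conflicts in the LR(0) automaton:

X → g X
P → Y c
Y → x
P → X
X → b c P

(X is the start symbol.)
No shift-reduce conflicts

A shift-reduce conflict occurs when an LR(0) state has both:
  - a complete (reduce) item [A → α .] (dot at the end), and
  - a shift item [B → β . c γ] (dot before a terminal).

Augment with X' → X and build the canonical LR(0) collection (I0 = CLOSURE({[X' → . X]}), then GOTO on every symbol after a dot until no new states appear). It has 11 states:
  I0: { [X → . b c P], [X → . g X], [X' → . X] }  — shift
  I1: { [X' → X .] }  — accept
  I2: { [X → b . c P] }  — shift
  I3: { [X → . b c P], [X → . g X], [X → g . X] }  — shift
  I4: { [X → g X .] }  — reduce
  I5: { [P → . X], [P → . Y c], [X → . b c P], [X → . g X], [X → b c . P], [Y → . x] }  — shift
  I6: { [X → b c P .] }  — reduce
  I7: { [P → X .] }  — reduce
  I8: { [P → Y . c] }  — shift
  I9: { [Y → x .] }  — reduce
  I10: { [P → Y c .] }  — reduce

No state contains both a complete item and a shift item.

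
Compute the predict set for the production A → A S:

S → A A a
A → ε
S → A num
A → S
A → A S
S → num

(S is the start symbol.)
PREDICT(A → A S) = (FIRST(RHS) \ {ε}) ∪ (FOLLOW(A) if ε ∈ FIRST(RHS), i.e. RHS ⇒* ε)
FIRST(A) = { 'a', 'num', ε }
FIRST(S) = { 'a', 'num' }
FIRST(A S) = { 'a', 'num' }
ε ∉ FIRST(A S), so FOLLOW(A) is not added.
PREDICT(A → A S) = { 'a', 'num' }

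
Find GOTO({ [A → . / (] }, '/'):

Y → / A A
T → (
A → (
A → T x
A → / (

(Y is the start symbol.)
GOTO(I, '/') = CLOSURE({ [A → αX.β] : [A → α.Xβ] ∈ I, X = '/' })

Items with dot before '/', with the dot advanced:
  [A → . / (] → [A → / . (]
Closure adds nothing (no advanced item has the dot before a non-terminal).

GOTO = { [A → / . (] }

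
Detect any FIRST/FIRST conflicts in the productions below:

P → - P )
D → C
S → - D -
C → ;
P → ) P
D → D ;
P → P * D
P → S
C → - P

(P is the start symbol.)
Yes. P → '-' P ')' / P → P '*' D on { '-' }; P → '-' P ')' / P → S on { '-' }; P → ')' P / P → P '*' D on { ')' }; P → P '*' D / P → S on { '-' }; D → C / D → D ';' on { '-', ';' }

A FIRST/FIRST conflict occurs when two productions N → α and N → β for the same non-terminal have FIRST(α) ∩ FIRST(β) ≠ ∅ (with ε ∈ FIRST of a nullable right-hand side, so two nullable alternatives also conflict).

FIRST sets of the non-terminals at (or reachable through a nullable prefix from) the front of some alternative:
  FIRST(P) = { ')', '-' }
  FIRST(S) = { '-' }
  FIRST(C) = { '-', ';' }
  FIRST(D) = { '-', ';' }

Productions for P:
  P → - P ): FIRST = { '-' }
  P → ) P: FIRST = { ')' }
  P → P * D: FIRST = { ')', '-' }
  P → S: FIRST = { '-' }
Productions for D:
  D → C: FIRST = { '-', ';' }
  D → D ;: FIRST = { '-', ';' }
Productions for C:
  C → ;: FIRST = { ';' }
  C → - P: FIRST = { '-' }
S has only one production, so no FIRST/FIRST conflict is possible there.

Conflict for P: P → - P ) and P → P * D
  Overlap: { '-' }
Conflict for P: P → - P ) and P → S
  Overlap: { '-' }
Conflict for P: P → ) P and P → P * D
  Overlap: { ')' }
Conflict for P: P → P * D and P → S
  Overlap: { '-' }
Conflict for D: D → C and D → D ;
  Overlap: { '-', ';' }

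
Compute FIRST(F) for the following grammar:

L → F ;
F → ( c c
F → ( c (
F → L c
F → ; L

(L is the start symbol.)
{ '(', ';' }

FIRST sets of the other non-terminals involved (by the same procedure, iterated to a fixed point):
  FIRST(L) = { '(', ';' }

From F → ( c c:
  - '(' is a terminal: add '(' and stop
From F → ( c (:
  - '(' is a terminal: add '(' and stop
From F → L c:
  - L is a non-terminal: add FIRST(L) \ {ε} = { '(', ';' }
    L is not nullable, so stop
From F → ; L:
  - ';' is a terminal: add ';' and stop

Collecting: FIRST(F) = { '(', ';' }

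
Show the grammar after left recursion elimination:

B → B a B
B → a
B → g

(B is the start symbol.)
B → a B'
B → g B'
B' → a B B'
B' → ε

B is directly left-recursive. The standard transformation for
  A → A α₁ | ... | A α_m | β₁ | ... | β_n
is
  A  → β₁ A' | ... | β_n A'
  A' → α₁ A' | ... | α_m A' | ε

B → a becomes B → a B'
B → g becomes B → g B'
B → B a B becomes B' → a B B'
Add B' → ε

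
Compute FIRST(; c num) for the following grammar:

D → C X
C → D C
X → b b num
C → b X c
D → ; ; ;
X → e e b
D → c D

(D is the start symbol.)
To compute FIRST(; c num), process the symbols left to right:
Symbol ; is a terminal. Add ';' and stop.
FIRST(; c num) = { ';' }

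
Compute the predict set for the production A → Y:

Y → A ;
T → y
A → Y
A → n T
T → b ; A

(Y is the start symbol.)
PREDICT(A → Y) = (FIRST(RHS) \ {ε}) ∪ (FOLLOW(A) if ε ∈ FIRST(RHS), i.e. RHS ⇒* ε)
FIRST(Y) = { 'n' }
FIRST(Y) = { 'n' }
ε ∉ FIRST(Y), so FOLLOW(A) is not added.
PREDICT(A → Y) = { 'n' }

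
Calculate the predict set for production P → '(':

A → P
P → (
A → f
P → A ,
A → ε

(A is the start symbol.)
{ '(' }

PREDICT(P → '(') = (FIRST(RHS) \ {ε}) ∪ (FOLLOW(P) if ε ∈ FIRST(RHS), i.e. RHS ⇒* ε)
FIRST('(') = { '(' }
ε ∉ FIRST('('), so FOLLOW(P) is not added.
PREDICT(P → '(') = { '(' }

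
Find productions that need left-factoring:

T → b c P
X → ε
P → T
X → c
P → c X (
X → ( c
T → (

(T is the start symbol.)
Left-factoring is needed when two productions for the same non-terminal
share a common prefix on the right-hand side.

Productions for T:
  T → b c P
  T → (
Productions for X:
  X → ε
  X → c
  X → ( c
Productions for P:
  P → T
  P → c X (

No common prefixes found.

Answer: No, left-factoring is not needed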